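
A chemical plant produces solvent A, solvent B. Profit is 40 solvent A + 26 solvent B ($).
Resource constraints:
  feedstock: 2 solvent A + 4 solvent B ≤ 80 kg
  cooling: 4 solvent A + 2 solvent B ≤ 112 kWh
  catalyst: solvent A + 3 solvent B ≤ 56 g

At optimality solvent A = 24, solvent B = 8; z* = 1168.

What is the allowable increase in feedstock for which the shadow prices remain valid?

9.6

Binding constraints: feedstock, cooling. The basis is B = [[2,4],[4,2]] with det -12.
Per unit increase in feedstock, x* moves by d = (-0.1667, 0.3333).
The basis stays optimal until catalyst becomes binding; allowable increase = 9.6 kg.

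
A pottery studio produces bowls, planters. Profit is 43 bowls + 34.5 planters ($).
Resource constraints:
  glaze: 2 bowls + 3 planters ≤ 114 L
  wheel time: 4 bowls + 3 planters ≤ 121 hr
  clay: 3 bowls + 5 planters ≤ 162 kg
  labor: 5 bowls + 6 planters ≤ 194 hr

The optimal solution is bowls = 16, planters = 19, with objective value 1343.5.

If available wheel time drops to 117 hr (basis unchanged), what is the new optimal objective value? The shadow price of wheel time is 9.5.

1305.5

Δb = -4, so new z* = 1343.5 + (9.5)·(-4) = 1343.5 − 38 = 1305.5.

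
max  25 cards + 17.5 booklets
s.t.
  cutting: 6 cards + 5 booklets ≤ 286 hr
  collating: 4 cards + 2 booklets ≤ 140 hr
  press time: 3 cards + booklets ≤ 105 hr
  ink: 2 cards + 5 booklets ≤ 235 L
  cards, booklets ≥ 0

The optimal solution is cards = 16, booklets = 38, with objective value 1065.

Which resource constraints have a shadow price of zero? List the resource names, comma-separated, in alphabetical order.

ink, press time

cutting: 286/286 (binding)
collating: 140/140 (binding)
press time: 86/105 (slack 19)
ink: 222/235 (slack 13)
By complementary slackness, a constraint with positive slack has shadow price 0 → ink, press time.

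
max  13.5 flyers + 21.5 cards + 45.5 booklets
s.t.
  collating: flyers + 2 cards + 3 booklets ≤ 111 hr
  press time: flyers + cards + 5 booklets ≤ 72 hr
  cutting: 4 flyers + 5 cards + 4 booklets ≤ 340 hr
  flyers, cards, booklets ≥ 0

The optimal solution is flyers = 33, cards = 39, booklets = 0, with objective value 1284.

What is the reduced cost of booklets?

-6

Check each constraint at x*: collating 111/111 (tight); press time 72/72 (tight); cutting 327/340 (slack 13).
By complementary slackness, y = 0 for the non-binding constraint.
From A_Bᵀ y = c: 1·y_collating + 1·y_press time = 13.5; 2·y_collating + 1·y_press time = 21.5.
→ y_collating = 8 and y_press time = 5.5.
Reduced cost of booklets: c₃ − yᵀa₃ = 45.5 − (8·3 + 5.5·5) = 45.5 − 51.5 = -6.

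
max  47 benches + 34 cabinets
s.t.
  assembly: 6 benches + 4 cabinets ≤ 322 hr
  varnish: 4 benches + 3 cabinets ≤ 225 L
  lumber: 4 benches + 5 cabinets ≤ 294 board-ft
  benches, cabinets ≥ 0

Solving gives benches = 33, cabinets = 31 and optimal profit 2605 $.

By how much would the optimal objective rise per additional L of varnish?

At the optimum: assembly uses 322 of 322 (binding); varnish uses 225 of 225 (binding); lumber uses 287 of 294 (slack = 7).
Slack constraints have shadow price 0 (complementary slackness).
Dual feasibility on the basic columns requires 6·y_assembly + 4·y_varnish = 47, 4·y_assembly + 3·y_varnish = 34.
Solving: y_assembly = 2.5, y_varnish = 8.
Shadow price of varnish = 8.

8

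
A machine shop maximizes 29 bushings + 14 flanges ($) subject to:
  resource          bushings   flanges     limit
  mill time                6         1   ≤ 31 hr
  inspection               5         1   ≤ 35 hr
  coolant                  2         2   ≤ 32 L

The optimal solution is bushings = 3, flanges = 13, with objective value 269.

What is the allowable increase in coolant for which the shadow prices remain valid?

30

Binding constraints: mill time, coolant. The basis is B = [[6,1],[2,2]] with det 10.
Per unit increase in coolant, x* moves by d = (-0.1, 0.6).
The basis stays optimal until bushings reaches 0; allowable increase = 30 L.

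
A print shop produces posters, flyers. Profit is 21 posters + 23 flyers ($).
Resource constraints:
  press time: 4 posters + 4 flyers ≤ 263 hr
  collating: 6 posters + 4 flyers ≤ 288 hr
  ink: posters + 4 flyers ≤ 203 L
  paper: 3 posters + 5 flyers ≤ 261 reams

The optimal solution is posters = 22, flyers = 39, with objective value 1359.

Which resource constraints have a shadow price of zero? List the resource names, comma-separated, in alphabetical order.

ink, press time

press time: 244/263 (slack 19)
collating: 288/288 (binding)
ink: 178/203 (slack 25)
paper: 261/261 (binding)
By complementary slackness, a constraint with positive slack has shadow price 0 → ink, press time.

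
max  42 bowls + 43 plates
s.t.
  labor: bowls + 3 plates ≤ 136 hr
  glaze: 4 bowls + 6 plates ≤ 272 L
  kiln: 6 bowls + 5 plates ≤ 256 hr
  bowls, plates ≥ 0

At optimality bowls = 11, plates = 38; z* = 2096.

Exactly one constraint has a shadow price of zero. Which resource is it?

labor

labor: 125/136 (slack 11)
glaze: 272/272 (binding)
kiln: 256/256 (binding)
By complementary slackness, a constraint with positive slack has shadow price 0 → labor.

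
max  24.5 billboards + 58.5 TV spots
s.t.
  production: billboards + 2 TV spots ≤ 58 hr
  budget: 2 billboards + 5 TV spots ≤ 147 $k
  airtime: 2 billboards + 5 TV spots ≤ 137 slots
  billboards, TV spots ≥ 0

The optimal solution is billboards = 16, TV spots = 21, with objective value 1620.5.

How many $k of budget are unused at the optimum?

budget used = 2·16 + 5·21 = 137; slack = 147 − 137 = 10.

10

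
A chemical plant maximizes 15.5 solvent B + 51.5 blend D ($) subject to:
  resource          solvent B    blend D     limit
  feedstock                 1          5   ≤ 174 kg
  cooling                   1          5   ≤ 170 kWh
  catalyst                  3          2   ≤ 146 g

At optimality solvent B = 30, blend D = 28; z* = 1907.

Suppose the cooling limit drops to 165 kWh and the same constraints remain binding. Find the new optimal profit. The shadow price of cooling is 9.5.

Δb = -5, so new z* = 1907 + (9.5)·(-5) = 1907 − 47.5 = 1859.5.

1859.5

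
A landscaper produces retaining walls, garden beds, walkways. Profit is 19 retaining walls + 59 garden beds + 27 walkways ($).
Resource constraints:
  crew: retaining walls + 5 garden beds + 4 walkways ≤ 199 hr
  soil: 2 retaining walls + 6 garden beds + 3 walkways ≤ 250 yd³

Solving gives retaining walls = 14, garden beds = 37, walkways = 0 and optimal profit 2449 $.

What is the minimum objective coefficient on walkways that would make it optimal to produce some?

31

Check each constraint at x*: crew 199/199 (tight); soil 250/250 (tight).
The binding rows give the dual system: 1·y_crew + 2·y_soil = 19 and 5·y_crew + 6·y_soil = 59.
This yields shadow prices y_crew = 1, y_soil = 9.
walkways enters the basis when its profit ≥ yᵀa₃ = 1·4 + 9·3 = 31.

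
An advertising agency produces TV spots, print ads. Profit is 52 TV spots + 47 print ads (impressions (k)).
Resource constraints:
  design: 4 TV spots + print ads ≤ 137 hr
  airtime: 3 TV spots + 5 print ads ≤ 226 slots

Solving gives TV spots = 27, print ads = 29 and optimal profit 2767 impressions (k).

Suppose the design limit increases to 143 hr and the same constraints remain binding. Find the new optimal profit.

2809

Both design and airtime are binding at x*.
Dual feasibility on the basic columns requires 4·y_design + 3·y_airtime = 52, 1·y_design + 5·y_airtime = 47.
Solving: y_design = 7, y_airtime = 8.
Δz = y_design·Δb = 7 × (6) = 42, so new z* = 2767 + 42 = 2809.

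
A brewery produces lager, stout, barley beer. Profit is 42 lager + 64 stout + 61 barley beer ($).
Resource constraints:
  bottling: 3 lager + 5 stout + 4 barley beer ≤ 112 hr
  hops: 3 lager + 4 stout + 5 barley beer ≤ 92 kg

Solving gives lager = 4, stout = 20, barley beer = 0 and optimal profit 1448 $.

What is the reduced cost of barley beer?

Check each constraint at x*: bottling 112/112 (tight); hops 92/92 (tight).
From A_Bᵀ y = c: 3·y_bottling + 3·y_hops = 42; 5·y_bottling + 4·y_hops = 64.
This yields shadow prices y_bottling = 8, y_hops = 6.
Reduced cost of barley beer: c₃ − yᵀa₃ = 61 − (8·4 + 6·5) = 61 − 62 = -1.

-1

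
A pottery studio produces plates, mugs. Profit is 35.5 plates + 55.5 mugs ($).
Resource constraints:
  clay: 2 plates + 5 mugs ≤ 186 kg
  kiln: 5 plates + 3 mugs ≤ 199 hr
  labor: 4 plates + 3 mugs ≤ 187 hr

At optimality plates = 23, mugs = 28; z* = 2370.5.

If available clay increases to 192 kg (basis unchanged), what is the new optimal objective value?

2424.5

At the optimum: clay uses 186 of 186 (binding); kiln uses 199 of 199 (binding); labor uses 176 of 187 (slack = 11).
Since labor is not tight, its dual is 0.
From A_Bᵀ y = c: 2·y_clay + 5·y_kiln = 35.5; 5·y_clay + 3·y_kiln = 55.5.
→ y_clay = 9 and y_kiln = 3.5.
Δz = y_clay·Δb = 9 × (6) = 54, so new z* = 2370.5 + 54 = 2424.5.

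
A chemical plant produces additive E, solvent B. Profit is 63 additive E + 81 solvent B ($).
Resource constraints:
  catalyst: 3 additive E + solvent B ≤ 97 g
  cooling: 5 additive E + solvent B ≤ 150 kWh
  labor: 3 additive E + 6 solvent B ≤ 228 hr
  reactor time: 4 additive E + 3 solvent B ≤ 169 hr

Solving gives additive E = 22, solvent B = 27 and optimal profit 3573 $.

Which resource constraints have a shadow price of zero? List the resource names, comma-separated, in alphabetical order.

catalyst, cooling

catalyst: 93/97 (slack 4)
cooling: 137/150 (slack 13)
labor: 228/228 (binding)
reactor time: 169/169 (binding)
By complementary slackness, a constraint with positive slack has shadow price 0 → catalyst, cooling.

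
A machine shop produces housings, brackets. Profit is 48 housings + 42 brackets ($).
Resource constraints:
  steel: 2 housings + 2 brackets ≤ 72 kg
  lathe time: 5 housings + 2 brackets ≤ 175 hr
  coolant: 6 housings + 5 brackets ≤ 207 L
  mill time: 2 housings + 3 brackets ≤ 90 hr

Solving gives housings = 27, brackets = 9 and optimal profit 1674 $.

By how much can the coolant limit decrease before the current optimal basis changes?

9

Binding constraints: steel, coolant. The basis is B = [[2,2],[6,5]] with det -2.
Per unit decrease in coolant, x* moves by d = (-1, 1).
The basis stays optimal until mill time becomes binding; allowable decrease = 9 L.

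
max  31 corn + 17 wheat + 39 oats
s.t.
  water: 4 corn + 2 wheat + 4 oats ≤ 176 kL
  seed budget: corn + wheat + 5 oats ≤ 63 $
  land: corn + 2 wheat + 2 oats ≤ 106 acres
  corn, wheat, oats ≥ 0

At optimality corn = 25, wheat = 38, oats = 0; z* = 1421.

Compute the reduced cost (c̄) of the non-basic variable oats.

Check each constraint at x*: water 176/176 (tight); seed budget 63/63 (tight); land 101/106 (slack 5).
Since land is not tight, its dual is 0.
Dual feasibility on the basic columns requires 4·y_water + 1·y_seed budget = 31, 2·y_water + 1·y_seed budget = 17.
Solving: y_water = 7, y_seed budget = 3.
Reduced cost of oats: c₃ − yᵀa₃ = 39 − (7·4 + 3·5) = 39 − 43 = -4.

-4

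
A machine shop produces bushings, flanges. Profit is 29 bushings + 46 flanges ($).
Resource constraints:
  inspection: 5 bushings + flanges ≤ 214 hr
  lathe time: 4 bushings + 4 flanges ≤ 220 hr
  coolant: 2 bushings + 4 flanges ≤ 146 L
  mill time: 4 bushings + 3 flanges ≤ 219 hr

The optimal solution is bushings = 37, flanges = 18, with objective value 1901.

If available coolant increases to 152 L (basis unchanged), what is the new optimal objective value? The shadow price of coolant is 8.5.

1952

Δb = 6, so new z* = 1901 + (8.5)·(6) = 1901 + 51 = 1952.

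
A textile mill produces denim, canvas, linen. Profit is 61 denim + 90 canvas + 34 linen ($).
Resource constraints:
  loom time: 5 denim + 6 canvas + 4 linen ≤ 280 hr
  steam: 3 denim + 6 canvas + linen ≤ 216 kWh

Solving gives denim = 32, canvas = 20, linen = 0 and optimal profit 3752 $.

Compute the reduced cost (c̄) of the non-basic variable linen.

Both loom time and steam are binding at x*.
The binding rows give the dual system: 5·y_loom time + 3·y_steam = 61 and 6·y_loom time + 6·y_steam = 90.
Solving: y_loom time = 8, y_steam = 7.
Reduced cost of linen: c₃ − yᵀa₃ = 34 − (8·4 + 7·1) = 34 − 39 = -5.

-5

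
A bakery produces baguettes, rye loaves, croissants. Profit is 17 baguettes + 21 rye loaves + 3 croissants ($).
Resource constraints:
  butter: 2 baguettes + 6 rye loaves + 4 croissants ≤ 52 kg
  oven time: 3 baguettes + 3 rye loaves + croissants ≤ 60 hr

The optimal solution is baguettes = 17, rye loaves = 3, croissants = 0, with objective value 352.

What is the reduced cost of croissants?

-6

At the optimum: butter uses 52 of 52 (binding); oven time uses 60 of 60 (binding).
From A_Bᵀ y = c: 2·y_butter + 3·y_oven time = 17; 6·y_butter + 3·y_oven time = 21.
Solving: y_butter = 1, y_oven time = 5.
Reduced cost of croissants: c₃ − yᵀa₃ = 3 − (1·4 + 5·1) = 3 − 9 = -6.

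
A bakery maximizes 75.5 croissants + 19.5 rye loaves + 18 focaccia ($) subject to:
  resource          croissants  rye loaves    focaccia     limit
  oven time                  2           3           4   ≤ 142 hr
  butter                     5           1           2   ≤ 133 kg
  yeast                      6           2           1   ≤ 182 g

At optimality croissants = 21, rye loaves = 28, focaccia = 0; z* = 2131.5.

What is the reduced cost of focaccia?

Binding: butter and yeast. Non-binding: oven time (16 unused).
Slack constraints have shadow price 0 (complementary slackness).
From A_Bᵀ y = c: 5·y_butter + 6·y_yeast = 75.5; 1·y_butter + 2·y_yeast = 19.5.
This yields shadow prices y_butter = 8.5, y_yeast = 5.5.
Reduced cost of focaccia: c₃ − yᵀa₃ = 18 − (8.5·2 + 5.5·1) = 18 − 22.5 = -4.5.

-4.5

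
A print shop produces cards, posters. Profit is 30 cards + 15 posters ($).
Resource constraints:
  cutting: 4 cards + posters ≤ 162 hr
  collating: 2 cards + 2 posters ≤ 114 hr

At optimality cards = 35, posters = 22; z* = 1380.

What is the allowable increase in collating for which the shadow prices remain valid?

210

Binding constraints: cutting, collating. The basis is B = [[4,1],[2,2]] with det 6.
Per unit increase in collating, x* moves by d = (-0.1667, 0.6667).
The basis stays optimal until cards reaches 0; allowable increase = 210 hr.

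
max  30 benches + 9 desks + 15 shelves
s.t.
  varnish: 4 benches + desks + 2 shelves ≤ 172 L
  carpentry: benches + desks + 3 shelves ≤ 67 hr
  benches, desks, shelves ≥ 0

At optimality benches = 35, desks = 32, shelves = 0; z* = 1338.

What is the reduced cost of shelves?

Check each constraint at x*: varnish 172/172 (tight); carpentry 67/67 (tight).
From A_Bᵀ y = c: 4·y_varnish + 1·y_carpentry = 30; 1·y_varnish + 1·y_carpentry = 9.
Solving: y_varnish = 7, y_carpentry = 2.
Reduced cost of shelves: c₃ − yᵀa₃ = 15 − (7·2 + 2·3) = 15 − 20 = -5.

-5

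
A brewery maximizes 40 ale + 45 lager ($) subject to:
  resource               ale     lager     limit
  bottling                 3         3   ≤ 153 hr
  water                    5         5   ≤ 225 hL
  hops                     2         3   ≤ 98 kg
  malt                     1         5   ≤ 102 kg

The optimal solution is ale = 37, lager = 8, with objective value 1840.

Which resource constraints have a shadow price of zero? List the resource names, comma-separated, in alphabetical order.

bottling: 135/153 (slack 18)
water: 225/225 (binding)
hops: 98/98 (binding)
malt: 77/102 (slack 25)
By complementary slackness, a constraint with positive slack has shadow price 0 → bottling, malt.

bottling, malt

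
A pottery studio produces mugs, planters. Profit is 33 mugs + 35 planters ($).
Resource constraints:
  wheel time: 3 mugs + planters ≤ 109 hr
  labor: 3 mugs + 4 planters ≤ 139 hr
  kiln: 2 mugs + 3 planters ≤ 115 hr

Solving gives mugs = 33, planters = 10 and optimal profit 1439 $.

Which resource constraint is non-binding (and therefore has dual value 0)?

kiln

wheel time: 109/109 (binding)
labor: 139/139 (binding)
kiln: 96/115 (slack 19)
By complementary slackness, a constraint with positive slack has shadow price 0 → kiln.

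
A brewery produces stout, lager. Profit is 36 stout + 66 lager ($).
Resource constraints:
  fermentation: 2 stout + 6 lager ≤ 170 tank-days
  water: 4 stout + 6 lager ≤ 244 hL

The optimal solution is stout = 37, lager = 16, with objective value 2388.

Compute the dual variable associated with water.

At the optimum: fermentation uses 170 of 170 (binding); water uses 244 of 244 (binding).
Dual feasibility on the basic columns requires 2·y_fermentation + 4·y_water = 36, 6·y_fermentation + 6·y_water = 66.
Solving: y_fermentation = 4, y_water = 7.
Shadow price of water = 7.

7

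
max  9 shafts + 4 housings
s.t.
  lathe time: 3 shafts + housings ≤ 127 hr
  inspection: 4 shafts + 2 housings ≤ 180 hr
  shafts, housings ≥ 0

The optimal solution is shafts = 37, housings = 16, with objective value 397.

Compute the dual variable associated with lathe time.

1

Check each constraint at x*: lathe time 127/127 (tight); inspection 180/180 (tight).
From A_Bᵀ y = c: 3·y_lathe time + 4·y_inspection = 9; 1·y_lathe time + 2·y_inspection = 4.
→ y_lathe time = 1 and y_inspection = 1.5.
Shadow price of lathe time = 1.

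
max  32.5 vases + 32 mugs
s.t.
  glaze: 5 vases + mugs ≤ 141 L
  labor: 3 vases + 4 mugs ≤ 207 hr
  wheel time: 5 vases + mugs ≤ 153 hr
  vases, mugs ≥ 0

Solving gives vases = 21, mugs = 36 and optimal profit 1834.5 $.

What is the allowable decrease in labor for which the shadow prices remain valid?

122.4

Binding constraints: glaze, labor. The basis is B = [[5,1],[3,4]] with det 17.
Per unit decrease in labor, x* moves by d = (0.0588, -0.2941).
The basis stays optimal until mugs reaches 0; allowable decrease = 122.4 hr.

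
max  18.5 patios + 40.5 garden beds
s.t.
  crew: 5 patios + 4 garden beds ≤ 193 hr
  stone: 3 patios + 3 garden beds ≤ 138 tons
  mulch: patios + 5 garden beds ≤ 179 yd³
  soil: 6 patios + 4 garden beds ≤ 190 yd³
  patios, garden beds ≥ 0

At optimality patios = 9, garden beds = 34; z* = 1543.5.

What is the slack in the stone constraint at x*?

stone used = 3·9 + 3·34 = 129; slack = 138 − 129 = 9.

9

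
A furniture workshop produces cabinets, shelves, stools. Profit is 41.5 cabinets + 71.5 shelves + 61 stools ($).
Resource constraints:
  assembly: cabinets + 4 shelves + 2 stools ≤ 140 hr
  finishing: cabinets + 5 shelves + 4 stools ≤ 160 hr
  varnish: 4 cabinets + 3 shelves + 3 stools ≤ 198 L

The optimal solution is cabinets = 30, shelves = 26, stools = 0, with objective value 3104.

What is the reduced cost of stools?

Binding: finishing and varnish. Non-binding: assembly (6 unused).
Slack constraints have shadow price 0 (complementary slackness).
From A_Bᵀ y = c: 1·y_finishing + 4·y_varnish = 41.5; 5·y_finishing + 3·y_varnish = 71.5.
This yields shadow prices y_finishing = 9.5, y_varnish = 8.
Reduced cost of stools: c₃ − yᵀa₃ = 61 − (9.5·4 + 8·3) = 61 − 62 = -1.

-1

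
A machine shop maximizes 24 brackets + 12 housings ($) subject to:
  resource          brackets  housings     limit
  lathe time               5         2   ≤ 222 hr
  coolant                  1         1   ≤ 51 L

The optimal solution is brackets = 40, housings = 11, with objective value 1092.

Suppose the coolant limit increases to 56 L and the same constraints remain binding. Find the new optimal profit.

1112

At the optimum: lathe time uses 222 of 222 (binding); coolant uses 51 of 51 (binding).
The binding rows give the dual system: 5·y_lathe time + 1·y_coolant = 24 and 2·y_lathe time + 1·y_coolant = 12.
→ y_lathe time = 4 and y_coolant = 4.
Δz = y_coolant·Δb = 4 × (5) = 20, so new z* = 1092 + 20 = 1112.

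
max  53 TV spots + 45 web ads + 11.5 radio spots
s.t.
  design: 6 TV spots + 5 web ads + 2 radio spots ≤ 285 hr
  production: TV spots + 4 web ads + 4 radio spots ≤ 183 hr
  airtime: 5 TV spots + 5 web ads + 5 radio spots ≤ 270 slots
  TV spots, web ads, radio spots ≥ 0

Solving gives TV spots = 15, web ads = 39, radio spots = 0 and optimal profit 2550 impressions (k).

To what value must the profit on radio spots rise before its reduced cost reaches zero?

Binding: design and airtime. Non-binding: production (12 unused).
Since production is not tight, its dual is 0.
From A_Bᵀ y = c: 6·y_design + 5·y_airtime = 53; 5·y_design + 5·y_airtime = 45.
This yields shadow prices y_design = 8, y_airtime = 1.
radio spots enters the basis when its profit ≥ yᵀa₃ = 8·2 + 1·5 = 21.

21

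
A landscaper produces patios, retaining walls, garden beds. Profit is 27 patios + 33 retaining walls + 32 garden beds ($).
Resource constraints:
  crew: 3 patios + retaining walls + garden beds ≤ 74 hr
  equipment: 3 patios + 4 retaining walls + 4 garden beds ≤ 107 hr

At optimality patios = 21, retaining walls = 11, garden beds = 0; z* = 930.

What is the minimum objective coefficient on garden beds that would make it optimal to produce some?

33

Both crew and equipment are binding at x*.
The binding rows give the dual system: 3·y_crew + 3·y_equipment = 27 and 1·y_crew + 4·y_equipment = 33.
Solving: y_crew = 1, y_equipment = 8.
garden beds enters the basis when its profit ≥ yᵀa₃ = 1·1 + 8·4 = 33.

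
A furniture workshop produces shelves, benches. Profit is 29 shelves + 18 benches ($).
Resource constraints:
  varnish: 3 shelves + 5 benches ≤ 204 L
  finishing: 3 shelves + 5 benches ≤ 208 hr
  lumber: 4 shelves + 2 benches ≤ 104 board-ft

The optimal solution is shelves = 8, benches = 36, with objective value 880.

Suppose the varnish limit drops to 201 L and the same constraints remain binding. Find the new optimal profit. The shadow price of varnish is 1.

Δb = -3, so new z* = 880 + (1)·(-3) = 880 − 3 = 877.

877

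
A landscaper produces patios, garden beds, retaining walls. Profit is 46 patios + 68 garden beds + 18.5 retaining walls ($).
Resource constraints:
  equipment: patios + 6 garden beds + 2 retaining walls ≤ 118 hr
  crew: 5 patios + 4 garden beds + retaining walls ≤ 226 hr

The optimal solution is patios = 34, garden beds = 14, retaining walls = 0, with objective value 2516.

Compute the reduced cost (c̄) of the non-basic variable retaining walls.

-1.5

Both equipment and crew are binding at x*.
From A_Bᵀ y = c: 1·y_equipment + 5·y_crew = 46; 6·y_equipment + 4·y_crew = 68.
This yields shadow prices y_equipment = 6, y_crew = 8.
Reduced cost of retaining walls: c₃ − yᵀa₃ = 18.5 − (6·2 + 8·1) = 18.5 − 20 = -1.5.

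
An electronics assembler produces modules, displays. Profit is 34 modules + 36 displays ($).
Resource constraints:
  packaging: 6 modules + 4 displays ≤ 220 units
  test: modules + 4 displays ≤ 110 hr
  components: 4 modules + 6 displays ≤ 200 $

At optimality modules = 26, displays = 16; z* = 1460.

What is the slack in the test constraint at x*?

test used = 1·26 + 4·16 = 90; slack = 110 − 90 = 20.

20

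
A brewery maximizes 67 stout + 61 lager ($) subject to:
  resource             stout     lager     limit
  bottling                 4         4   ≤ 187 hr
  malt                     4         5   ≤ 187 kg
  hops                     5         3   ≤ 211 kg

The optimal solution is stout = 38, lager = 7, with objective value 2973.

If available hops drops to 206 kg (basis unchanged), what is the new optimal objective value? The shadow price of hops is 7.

Δb = -5, so new z* = 2973 + (7)·(-5) = 2973 − 35 = 2938.

2938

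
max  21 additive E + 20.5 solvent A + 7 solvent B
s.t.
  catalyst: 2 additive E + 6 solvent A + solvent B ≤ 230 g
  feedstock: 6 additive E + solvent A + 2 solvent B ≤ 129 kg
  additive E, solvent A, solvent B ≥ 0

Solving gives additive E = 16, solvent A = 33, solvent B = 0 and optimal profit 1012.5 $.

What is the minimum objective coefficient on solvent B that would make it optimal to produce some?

Both catalyst and feedstock are binding at x*.
From A_Bᵀ y = c: 2·y_catalyst + 6·y_feedstock = 21; 6·y_catalyst + 1·y_feedstock = 20.5.
This yields shadow prices y_catalyst = 3, y_feedstock = 2.5.
solvent B enters the basis when its profit ≥ yᵀa₃ = 3·1 + 2.5·2 = 8.

8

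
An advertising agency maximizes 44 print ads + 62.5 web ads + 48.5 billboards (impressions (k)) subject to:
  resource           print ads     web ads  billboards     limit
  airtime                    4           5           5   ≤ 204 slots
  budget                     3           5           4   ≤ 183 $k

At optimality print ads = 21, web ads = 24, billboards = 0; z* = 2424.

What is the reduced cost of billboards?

Both airtime and budget are binding at x*.
The binding rows give the dual system: 4·y_airtime + 3·y_budget = 44 and 5·y_airtime + 5·y_budget = 62.5.
This yields shadow prices y_airtime = 6.5, y_budget = 6.
Reduced cost of billboards: c₃ − yᵀa₃ = 48.5 − (6.5·5 + 6·4) = 48.5 − 56.5 = -8.

-8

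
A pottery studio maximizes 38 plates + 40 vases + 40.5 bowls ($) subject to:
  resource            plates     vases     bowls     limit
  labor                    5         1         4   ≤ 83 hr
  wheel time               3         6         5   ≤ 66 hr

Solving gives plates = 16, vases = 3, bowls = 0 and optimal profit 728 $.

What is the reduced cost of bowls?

-5.5

Check each constraint at x*: labor 83/83 (tight); wheel time 66/66 (tight).
From A_Bᵀ y = c: 5·y_labor + 3·y_wheel time = 38; 1·y_labor + 6·y_wheel time = 40.
→ y_labor = 4 and y_wheel time = 6.
Reduced cost of bowls: c₃ − yᵀa₃ = 40.5 − (4·4 + 6·5) = 40.5 − 46 = -5.5.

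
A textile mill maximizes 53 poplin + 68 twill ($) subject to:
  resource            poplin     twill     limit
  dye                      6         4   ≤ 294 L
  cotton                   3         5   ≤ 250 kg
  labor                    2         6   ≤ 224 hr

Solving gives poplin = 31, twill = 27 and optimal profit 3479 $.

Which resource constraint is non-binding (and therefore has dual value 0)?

dye: 294/294 (binding)
cotton: 228/250 (slack 22)
labor: 224/224 (binding)
By complementary slackness, a constraint with positive slack has shadow price 0 → cotton.

cotton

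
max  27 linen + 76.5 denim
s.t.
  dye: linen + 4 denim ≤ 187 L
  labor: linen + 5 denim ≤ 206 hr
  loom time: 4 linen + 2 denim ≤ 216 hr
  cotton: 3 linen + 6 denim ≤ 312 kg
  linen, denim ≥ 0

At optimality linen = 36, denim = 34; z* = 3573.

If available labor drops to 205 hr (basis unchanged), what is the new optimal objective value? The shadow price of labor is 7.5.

Δb = -1, so new z* = 3573 + (7.5)·(-1) = 3573 − 7.5 = 3565.5.

3565.5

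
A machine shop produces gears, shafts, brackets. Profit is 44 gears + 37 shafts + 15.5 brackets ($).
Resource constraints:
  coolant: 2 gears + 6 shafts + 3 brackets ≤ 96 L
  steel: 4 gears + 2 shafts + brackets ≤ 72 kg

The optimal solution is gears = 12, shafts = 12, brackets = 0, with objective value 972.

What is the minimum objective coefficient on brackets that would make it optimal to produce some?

18.5

At the optimum: coolant uses 96 of 96 (binding); steel uses 72 of 72 (binding).
Dual feasibility on the basic columns requires 2·y_coolant + 4·y_steel = 44, 6·y_coolant + 2·y_steel = 37.
→ y_coolant = 3 and y_steel = 9.5.
brackets enters the basis when its profit ≥ yᵀa₃ = 3·3 + 9.5·1 = 18.5.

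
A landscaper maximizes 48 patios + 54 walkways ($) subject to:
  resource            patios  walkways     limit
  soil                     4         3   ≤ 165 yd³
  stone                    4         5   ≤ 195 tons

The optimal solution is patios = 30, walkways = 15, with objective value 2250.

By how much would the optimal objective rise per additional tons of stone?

Both soil and stone are binding at x*.
From A_Bᵀ y = c: 4·y_soil + 4·y_stone = 48; 3·y_soil + 5·y_stone = 54.
This yields shadow prices y_soil = 3, y_stone = 9.
Shadow price of stone = 9.

9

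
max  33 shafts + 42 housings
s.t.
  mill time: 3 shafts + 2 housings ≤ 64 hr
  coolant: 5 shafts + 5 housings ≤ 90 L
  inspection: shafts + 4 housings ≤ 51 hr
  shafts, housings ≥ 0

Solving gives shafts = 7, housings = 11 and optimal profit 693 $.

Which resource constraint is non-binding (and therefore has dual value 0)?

mill time: 43/64 (slack 21)
coolant: 90/90 (binding)
inspection: 51/51 (binding)
By complementary slackness, a constraint with positive slack has shadow price 0 → mill time.

mill time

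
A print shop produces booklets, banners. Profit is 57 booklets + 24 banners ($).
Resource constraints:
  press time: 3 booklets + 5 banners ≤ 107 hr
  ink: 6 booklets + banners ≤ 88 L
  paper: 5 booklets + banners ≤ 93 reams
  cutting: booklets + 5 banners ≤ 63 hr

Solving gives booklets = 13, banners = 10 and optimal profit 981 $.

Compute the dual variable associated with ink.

9

Binding: ink and cutting. Non-binding: press time (18 unused), paper (18 unused).
Since press time, paper are not tight, their duals are 0.
From A_Bᵀ y = c: 6·y_ink + 1·y_cutting = 57; 1·y_ink + 5·y_cutting = 24.
→ y_ink = 9 and y_cutting = 3.
Shadow price of ink = 9.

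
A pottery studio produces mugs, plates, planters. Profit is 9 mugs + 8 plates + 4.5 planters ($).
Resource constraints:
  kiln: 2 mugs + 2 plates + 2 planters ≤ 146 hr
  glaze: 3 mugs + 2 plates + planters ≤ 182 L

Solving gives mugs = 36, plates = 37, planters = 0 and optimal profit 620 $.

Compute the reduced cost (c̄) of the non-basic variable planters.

-2.5

Check each constraint at x*: kiln 146/146 (tight); glaze 182/182 (tight).
From A_Bᵀ y = c: 2·y_kiln + 3·y_glaze = 9; 2·y_kiln + 2·y_glaze = 8.
Solving: y_kiln = 3, y_glaze = 1.
Reduced cost of planters: c₃ − yᵀa₃ = 4.5 − (3·2 + 1·1) = 4.5 − 7 = -2.5.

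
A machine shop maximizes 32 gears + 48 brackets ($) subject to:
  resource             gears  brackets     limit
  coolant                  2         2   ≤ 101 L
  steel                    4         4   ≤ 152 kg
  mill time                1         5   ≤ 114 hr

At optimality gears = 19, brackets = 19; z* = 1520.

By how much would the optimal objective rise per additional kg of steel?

7

Binding: steel and mill time. Non-binding: coolant (25 unused).
Since coolant is not tight, its dual is 0.
The binding rows give the dual system: 4·y_steel + 1·y_mill time = 32 and 4·y_steel + 5·y_mill time = 48.
This yields shadow prices y_steel = 7, y_mill time = 4.
Shadow price of steel = 7.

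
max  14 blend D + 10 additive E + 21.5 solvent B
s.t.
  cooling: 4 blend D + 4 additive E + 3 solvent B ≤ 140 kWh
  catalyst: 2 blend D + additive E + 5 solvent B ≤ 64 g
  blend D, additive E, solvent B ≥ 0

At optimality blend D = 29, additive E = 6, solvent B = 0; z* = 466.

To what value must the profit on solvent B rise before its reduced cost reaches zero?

24.5

At the optimum: cooling uses 140 of 140 (binding); catalyst uses 64 of 64 (binding).
From A_Bᵀ y = c: 4·y_cooling + 2·y_catalyst = 14; 4·y_cooling + 1·y_catalyst = 10.
→ y_cooling = 1.5 and y_catalyst = 4.
solvent B enters the basis when its profit ≥ yᵀa₃ = 1.5·3 + 4·5 = 24.5.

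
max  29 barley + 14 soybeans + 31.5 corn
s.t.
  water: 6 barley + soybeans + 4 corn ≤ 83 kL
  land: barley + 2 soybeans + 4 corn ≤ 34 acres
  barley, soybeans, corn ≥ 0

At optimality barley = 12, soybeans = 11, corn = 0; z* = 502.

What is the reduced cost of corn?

-4.5

Both water and land are binding at x*.
From A_Bᵀ y = c: 6·y_water + 1·y_land = 29; 1·y_water + 2·y_land = 14.
Solving: y_water = 4, y_land = 5.
Reduced cost of corn: c₃ − yᵀa₃ = 31.5 − (4·4 + 5·4) = 31.5 − 36 = -4.5.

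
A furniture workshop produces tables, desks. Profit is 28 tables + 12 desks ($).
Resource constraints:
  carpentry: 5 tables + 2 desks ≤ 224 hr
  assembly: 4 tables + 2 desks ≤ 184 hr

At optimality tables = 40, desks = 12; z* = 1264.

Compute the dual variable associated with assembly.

Both carpentry and assembly are binding at x*.
The binding rows give the dual system: 5·y_carpentry + 4·y_assembly = 28 and 2·y_carpentry + 2·y_assembly = 12.
Solving: y_carpentry = 4, y_assembly = 2.
Shadow price of assembly = 2.

2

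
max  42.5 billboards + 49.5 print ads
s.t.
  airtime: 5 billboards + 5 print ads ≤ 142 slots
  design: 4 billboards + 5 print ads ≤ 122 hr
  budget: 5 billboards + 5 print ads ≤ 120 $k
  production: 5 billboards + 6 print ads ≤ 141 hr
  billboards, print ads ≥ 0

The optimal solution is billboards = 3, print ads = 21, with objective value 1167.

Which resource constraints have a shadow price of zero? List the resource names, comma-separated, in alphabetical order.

airtime, design

airtime: 120/142 (slack 22)
design: 117/122 (slack 5)
budget: 120/120 (binding)
production: 141/141 (binding)
By complementary slackness, a constraint with positive slack has shadow price 0 → airtime, design.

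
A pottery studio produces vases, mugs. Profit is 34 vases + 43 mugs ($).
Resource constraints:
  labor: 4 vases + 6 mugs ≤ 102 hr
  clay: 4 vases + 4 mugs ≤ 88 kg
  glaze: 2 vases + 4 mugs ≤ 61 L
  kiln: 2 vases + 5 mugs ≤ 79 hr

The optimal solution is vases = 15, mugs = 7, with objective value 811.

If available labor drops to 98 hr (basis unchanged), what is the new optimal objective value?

793

Check each constraint at x*: labor 102/102 (tight); clay 88/88 (tight); glaze 58/61 (slack 3); kiln 65/79 (slack 14).
Slack constraints have shadow price 0 (complementary slackness).
From A_Bᵀ y = c: 4·y_labor + 4·y_clay = 34; 6·y_labor + 4·y_clay = 43.
Solving: y_labor = 4.5, y_clay = 4.
Δz = y_labor·Δb = 4.5 × (-4) = -18, so new z* = 811 − 18 = 793.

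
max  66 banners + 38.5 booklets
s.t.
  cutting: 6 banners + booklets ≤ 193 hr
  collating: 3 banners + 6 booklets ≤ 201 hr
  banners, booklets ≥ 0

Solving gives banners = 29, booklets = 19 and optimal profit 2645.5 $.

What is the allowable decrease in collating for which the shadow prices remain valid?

104.5

Binding constraints: cutting, collating. The basis is B = [[6,1],[3,6]] with det 33.
Per unit decrease in collating, x* moves by d = (0.0303, -0.1818).
The basis stays optimal until booklets reaches 0; allowable decrease = 104.5 hr.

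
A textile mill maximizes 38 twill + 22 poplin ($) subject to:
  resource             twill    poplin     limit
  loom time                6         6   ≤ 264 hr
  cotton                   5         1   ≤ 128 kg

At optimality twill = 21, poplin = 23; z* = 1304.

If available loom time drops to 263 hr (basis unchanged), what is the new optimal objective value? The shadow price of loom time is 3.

1301

Δb = -1, so new z* = 1304 + (3)·(-1) = 1304 − 3 = 1301.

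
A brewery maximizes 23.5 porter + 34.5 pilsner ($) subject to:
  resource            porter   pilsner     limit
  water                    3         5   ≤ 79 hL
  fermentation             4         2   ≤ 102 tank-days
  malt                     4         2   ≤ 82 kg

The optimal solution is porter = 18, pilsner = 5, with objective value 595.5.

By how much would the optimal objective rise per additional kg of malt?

1

Check each constraint at x*: water 79/79 (tight); fermentation 82/102 (slack 20); malt 82/82 (tight).
Since fermentation is not tight, its dual is 0.
From A_Bᵀ y = c: 3·y_water + 4·y_malt = 23.5; 5·y_water + 2·y_malt = 34.5.
→ y_water = 6.5 and y_malt = 1.
Shadow price of malt = 1.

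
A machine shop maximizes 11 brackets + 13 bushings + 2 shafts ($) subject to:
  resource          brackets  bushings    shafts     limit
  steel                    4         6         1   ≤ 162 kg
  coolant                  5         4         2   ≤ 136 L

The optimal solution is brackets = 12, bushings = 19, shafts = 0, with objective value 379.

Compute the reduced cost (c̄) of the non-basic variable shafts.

At the optimum: steel uses 162 of 162 (binding); coolant uses 136 of 136 (binding).
From A_Bᵀ y = c: 4·y_steel + 5·y_coolant = 11; 6·y_steel + 4·y_coolant = 13.
Solving: y_steel = 1.5, y_coolant = 1.
Reduced cost of shafts: c₃ − yᵀa₃ = 2 − (1.5·1 + 1·2) = 2 − 3.5 = -1.5.

-1.5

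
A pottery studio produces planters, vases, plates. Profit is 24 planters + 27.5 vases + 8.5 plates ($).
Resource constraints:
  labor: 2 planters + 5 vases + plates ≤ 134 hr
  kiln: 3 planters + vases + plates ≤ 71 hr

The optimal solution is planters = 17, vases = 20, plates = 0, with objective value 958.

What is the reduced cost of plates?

-1

Both labor and kiln are binding at x*.
Dual feasibility on the basic columns requires 2·y_labor + 3·y_kiln = 24, 5·y_labor + 1·y_kiln = 27.5.
→ y_labor = 4.5 and y_kiln = 5.
Reduced cost of plates: c₃ − yᵀa₃ = 8.5 − (4.5·1 + 5·1) = 8.5 − 9.5 = -1.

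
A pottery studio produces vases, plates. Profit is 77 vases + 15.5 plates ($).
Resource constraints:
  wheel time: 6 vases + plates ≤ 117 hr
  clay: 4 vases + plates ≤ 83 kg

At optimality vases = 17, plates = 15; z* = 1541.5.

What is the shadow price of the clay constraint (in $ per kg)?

Both wheel time and clay are binding at x*.
Dual feasibility on the basic columns requires 6·y_wheel time + 4·y_clay = 77, 1·y_wheel time + 1·y_clay = 15.5.
This yields shadow prices y_wheel time = 7.5, y_clay = 8.
Shadow price of clay = 8.

8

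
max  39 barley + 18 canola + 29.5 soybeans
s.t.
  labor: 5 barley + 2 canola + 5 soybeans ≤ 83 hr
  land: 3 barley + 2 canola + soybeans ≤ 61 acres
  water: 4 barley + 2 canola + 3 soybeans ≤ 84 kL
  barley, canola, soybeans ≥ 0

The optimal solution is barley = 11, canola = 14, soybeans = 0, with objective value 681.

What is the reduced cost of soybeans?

-3.5

Binding: labor and land. Non-binding: water (12 unused).
Since water is not tight, its dual is 0.
Dual feasibility on the basic columns requires 5·y_labor + 3·y_land = 39, 2·y_labor + 2·y_land = 18.
→ y_labor = 6 and y_land = 3.
Reduced cost of soybeans: c₃ − yᵀa₃ = 29.5 − (6·5 + 3·1) = 29.5 − 33 = -3.5.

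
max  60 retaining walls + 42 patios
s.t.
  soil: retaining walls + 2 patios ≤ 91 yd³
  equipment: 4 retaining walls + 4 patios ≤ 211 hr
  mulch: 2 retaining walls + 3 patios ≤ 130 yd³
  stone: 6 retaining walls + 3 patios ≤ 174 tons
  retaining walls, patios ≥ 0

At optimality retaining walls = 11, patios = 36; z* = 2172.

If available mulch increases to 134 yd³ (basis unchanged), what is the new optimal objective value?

2196

Binding: mulch and stone. Non-binding: soil (8 unused), equipment (23 unused).
Since soil, equipment are not tight, their duals are 0.
Dual feasibility on the basic columns requires 2·y_mulch + 6·y_stone = 60, 3·y_mulch + 3·y_stone = 42.
Solving: y_mulch = 6, y_stone = 8.
Δz = y_mulch·Δb = 6 × (4) = 24, so new z* = 2172 + 24 = 2196.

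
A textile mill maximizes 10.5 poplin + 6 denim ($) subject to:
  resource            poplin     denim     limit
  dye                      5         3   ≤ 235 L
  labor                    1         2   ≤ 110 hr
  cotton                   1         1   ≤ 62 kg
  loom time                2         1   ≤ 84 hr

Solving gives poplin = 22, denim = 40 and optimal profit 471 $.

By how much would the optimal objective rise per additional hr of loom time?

4.5

Binding: cotton and loom time. Non-binding: dye (5 unused), labor (8 unused).
By complementary slackness, y = 0 for the non-binding constraints.
From A_Bᵀ y = c: 1·y_cotton + 2·y_loom time = 10.5; 1·y_cotton + 1·y_loom time = 6.
→ y_cotton = 1.5 and y_loom time = 4.5.
Shadow price of loom time = 4.5.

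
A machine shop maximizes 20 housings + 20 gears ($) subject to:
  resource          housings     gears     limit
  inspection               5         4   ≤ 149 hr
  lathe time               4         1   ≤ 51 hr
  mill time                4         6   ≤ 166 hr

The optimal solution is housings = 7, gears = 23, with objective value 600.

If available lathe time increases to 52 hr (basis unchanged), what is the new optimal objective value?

Binding: lathe time and mill time. Non-binding: inspection (22 unused).
Slack constraints have shadow price 0 (complementary slackness).
The binding rows give the dual system: 4·y_lathe time + 4·y_mill time = 20 and 1·y_lathe time + 6·y_mill time = 20.
This yields shadow prices y_lathe time = 2, y_mill time = 3.
Δz = y_lathe time·Δb = 2 × (1) = 2, so new z* = 600 + 2 = 602.

602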